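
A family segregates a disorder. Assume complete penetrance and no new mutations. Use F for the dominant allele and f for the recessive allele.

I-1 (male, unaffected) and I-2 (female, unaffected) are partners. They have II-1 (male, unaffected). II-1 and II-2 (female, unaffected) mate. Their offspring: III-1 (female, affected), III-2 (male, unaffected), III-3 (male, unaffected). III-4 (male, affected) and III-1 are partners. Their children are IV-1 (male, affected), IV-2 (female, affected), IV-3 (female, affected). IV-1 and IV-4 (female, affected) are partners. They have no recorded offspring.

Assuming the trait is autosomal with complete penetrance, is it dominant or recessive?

recessive

II-1 and II-2 are both unaffected yet have an affected child III-1. Under dominance, an affected child requires at least one affected parent, so the trait cannot be dominant.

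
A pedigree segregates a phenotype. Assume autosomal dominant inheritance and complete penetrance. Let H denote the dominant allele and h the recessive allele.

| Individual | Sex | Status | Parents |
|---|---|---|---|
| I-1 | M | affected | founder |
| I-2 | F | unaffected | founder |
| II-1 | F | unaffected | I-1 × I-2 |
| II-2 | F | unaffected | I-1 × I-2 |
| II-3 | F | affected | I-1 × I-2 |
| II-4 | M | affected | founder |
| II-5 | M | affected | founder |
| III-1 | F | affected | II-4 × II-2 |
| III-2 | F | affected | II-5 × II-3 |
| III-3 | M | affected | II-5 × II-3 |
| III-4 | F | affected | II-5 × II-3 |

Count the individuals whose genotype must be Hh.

3

Obligate heterozygotes: I-1 is affected so carries H and passed h to II-1 (hh), so I-1 is Hh; II-3 is affected so carries H and received h from I-2 (hh), so II-3 is Hh; III-1 is affected so carries H and received h from II-2 (hh), so III-1 is Hh.
Every other individual is either homozygous by phenotype or has at least one consistent homozygous assignment, so the count is 3.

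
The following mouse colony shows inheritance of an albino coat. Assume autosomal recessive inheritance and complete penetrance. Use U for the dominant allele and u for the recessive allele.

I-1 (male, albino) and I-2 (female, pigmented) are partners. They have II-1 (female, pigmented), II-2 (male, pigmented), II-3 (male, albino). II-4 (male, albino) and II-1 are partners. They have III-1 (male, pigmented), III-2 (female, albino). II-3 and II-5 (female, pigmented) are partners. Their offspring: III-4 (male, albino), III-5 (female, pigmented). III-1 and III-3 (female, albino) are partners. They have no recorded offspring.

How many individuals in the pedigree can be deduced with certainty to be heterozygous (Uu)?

6

Obligate heterozygotes: I-2 is pigmented so carries U and passed u to II-3 (uu), so I-2 is Uu; II-1 is pigmented so carries U and received u from I-1 (uu), so II-1 is Uu; II-2 is pigmented so carries U and received u from I-1 (uu), so II-2 is Uu; II-5 is pigmented so carries U and passed u to III-4 (uu), so II-5 is Uu; III-1 is pigmented so carries U and received u from II-4 (uu), so III-1 is Uu; III-5 is pigmented so carries U and received u from II-3 (uu), so III-5 is Uu.
Every other individual is either homozygous by phenotype or has at least one consistent homozygous assignment, so the count is 6.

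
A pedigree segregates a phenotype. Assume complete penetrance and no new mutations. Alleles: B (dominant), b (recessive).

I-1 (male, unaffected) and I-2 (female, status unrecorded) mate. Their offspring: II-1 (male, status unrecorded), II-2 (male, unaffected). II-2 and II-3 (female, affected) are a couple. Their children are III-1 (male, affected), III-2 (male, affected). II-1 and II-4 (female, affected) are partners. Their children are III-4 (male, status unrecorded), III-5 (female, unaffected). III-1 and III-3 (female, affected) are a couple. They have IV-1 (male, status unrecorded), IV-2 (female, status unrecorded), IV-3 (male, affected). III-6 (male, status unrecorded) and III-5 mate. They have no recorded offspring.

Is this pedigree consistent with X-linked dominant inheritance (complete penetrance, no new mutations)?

A consistent assignment under X-linked dominant exists: I-1 X^b Y, I-2 X^B X^b, II-1 X^b Y, II-2 X^b Y, II-3 X^B X^B, II-4 X^B X^b, III-1 X^B Y, III-2 X^B Y, III-3 X^B X^B, III-4 X^B Y, III-5 X^b X^b, III-6 X^B Y, IV-1 X^B Y, IV-2 X^B X^B, IV-3 X^B Y.
In this assignment every recorded phenotype matches its genotype and every non-founder's genotype is obtainable from its parents' genotypes, so the pedigree is consistent.

Yes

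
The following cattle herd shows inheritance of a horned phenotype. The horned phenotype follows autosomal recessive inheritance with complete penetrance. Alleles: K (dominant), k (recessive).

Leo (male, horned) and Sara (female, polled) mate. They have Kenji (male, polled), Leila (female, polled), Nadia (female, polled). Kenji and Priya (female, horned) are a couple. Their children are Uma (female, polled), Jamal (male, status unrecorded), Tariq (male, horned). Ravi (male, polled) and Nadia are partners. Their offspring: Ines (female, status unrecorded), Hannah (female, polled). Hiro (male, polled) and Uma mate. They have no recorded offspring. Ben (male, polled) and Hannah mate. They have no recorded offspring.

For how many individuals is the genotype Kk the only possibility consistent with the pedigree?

4

Obligate heterozygotes: Kenji is polled so carries K and received k from Leo (kk), so Kenji is Kk; Leila is polled so carries K and received k from Leo (kk), so Leila is Kk; Nadia is polled so carries K and received k from Leo (kk), so Nadia is Kk; Uma is polled so carries K and received k from Priya (kk), so Uma is Kk.
Every other individual is either homozygous by phenotype or has at least one consistent homozygous assignment, so the count is 4.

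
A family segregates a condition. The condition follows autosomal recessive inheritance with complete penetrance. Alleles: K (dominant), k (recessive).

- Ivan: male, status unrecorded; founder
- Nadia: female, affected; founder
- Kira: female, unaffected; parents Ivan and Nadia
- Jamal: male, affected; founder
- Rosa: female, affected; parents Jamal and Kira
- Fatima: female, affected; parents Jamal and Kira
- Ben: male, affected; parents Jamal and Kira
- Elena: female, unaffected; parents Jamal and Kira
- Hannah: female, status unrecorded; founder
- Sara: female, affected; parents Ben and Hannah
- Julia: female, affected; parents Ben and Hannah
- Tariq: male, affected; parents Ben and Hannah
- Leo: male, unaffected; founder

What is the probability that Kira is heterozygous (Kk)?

1

Kira is unaffected so carries K and received k from Nadia (kk), so Kira is Kk, giving P(Kk) = 1.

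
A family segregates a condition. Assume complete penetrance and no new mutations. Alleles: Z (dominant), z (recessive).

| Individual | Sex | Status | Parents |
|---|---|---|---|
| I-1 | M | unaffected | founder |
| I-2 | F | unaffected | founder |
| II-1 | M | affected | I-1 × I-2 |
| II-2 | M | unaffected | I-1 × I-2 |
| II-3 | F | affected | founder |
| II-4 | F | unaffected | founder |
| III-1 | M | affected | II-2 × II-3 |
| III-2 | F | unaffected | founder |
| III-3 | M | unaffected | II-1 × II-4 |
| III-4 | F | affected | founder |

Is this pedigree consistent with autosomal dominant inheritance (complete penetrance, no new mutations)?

Under autosomal dominant, II-1 (affected, male) cannot arise from I-1 (unaffected) × I-2 (unaffected).

No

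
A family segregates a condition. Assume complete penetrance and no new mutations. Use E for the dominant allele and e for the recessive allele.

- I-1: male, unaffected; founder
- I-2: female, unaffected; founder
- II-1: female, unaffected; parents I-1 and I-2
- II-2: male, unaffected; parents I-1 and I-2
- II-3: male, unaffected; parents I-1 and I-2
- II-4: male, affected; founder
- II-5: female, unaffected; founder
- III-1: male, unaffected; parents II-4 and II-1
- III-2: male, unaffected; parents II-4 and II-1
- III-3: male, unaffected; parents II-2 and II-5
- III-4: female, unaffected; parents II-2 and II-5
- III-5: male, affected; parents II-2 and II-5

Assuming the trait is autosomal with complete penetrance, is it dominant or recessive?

II-2 and II-5 are both unaffected yet have an affected child III-5. Under dominance, an affected child requires at least one affected parent, so the trait cannot be dominant.

recessive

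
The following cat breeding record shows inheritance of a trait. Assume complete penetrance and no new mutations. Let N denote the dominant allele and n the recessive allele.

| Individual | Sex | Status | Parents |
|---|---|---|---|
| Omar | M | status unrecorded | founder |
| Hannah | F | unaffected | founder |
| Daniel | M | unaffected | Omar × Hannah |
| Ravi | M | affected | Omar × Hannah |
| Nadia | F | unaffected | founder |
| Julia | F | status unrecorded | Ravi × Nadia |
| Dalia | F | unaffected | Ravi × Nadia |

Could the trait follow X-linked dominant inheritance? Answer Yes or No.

No

Under X-linked dominant, Ravi (affected, male) cannot arise from Omar (unrecorded) × Hannah (unaffected).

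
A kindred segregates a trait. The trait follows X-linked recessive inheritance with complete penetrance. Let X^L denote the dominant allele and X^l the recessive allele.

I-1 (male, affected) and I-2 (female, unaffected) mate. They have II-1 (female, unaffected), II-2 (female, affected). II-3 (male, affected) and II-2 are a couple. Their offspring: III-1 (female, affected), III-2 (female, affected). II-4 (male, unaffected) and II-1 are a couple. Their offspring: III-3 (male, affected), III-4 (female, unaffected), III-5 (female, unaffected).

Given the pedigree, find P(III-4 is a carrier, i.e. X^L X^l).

1/2

II-4 is unaffected, so II-4 is X^L Y.
II-1 is unaffected so carries L and received l from I-1 (X^l Y), so II-1 is X^L X^l.
Their cross gives offspring ratios 1/2 X^L X^L : 1/2 X^L X^l. Conditioning on III-4 being unaffected, P(X^L X^l) = 1/2 / 1 = 1/2.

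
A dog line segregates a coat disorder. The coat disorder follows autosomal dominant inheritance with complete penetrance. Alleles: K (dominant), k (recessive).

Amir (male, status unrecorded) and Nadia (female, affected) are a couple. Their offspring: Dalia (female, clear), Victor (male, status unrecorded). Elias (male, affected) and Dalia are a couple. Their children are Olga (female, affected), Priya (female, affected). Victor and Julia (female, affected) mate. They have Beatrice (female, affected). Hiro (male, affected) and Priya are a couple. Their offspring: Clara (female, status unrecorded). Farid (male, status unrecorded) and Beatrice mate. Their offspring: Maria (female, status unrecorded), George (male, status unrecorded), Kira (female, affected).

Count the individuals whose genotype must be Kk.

3

Obligate heterozygotes: Nadia is affected so carries K and passed k to Dalia (kk), so Nadia is Kk; Olga is affected so carries K and received k from Dalia (kk), so Olga is Kk; Priya is affected so carries K and received k from Dalia (kk), so Priya is Kk.
Every other individual is either homozygous by phenotype or has at least one consistent homozygous assignment, so the count is 3.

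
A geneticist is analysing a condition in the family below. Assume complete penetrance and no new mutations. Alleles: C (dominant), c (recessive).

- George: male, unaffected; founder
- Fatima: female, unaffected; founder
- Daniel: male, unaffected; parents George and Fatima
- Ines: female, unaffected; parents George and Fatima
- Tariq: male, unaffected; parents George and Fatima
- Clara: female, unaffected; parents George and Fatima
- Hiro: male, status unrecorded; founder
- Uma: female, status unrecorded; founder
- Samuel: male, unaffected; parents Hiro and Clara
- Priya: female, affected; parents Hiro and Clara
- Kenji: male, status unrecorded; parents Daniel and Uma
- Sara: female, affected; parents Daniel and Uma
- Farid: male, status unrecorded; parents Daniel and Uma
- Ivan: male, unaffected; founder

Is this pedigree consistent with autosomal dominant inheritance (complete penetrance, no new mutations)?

A consistent assignment under autosomal dominant exists: George cc, Fatima cc, Daniel cc, Ines cc, Tariq cc, Clara cc, Hiro Cc, Uma CC, Samuel cc, Priya Cc, Kenji Cc, Sara Cc, Farid Cc, Ivan cc.
In this assignment every recorded phenotype matches its genotype and every non-founder's genotype is obtainable from its parents' genotypes, so the pedigree is consistent.

Yes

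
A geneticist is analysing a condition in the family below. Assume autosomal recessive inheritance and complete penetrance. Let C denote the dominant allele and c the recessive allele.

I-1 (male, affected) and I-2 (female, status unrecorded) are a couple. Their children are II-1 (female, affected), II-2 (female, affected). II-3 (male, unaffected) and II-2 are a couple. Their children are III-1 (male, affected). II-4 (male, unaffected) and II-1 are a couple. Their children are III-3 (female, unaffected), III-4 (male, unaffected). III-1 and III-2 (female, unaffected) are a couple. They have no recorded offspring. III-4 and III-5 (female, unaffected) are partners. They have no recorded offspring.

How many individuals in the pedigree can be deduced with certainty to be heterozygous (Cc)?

3

Obligate heterozygotes: II-3 is unaffected so carries C and passed c to III-1 (cc), so II-3 is Cc; III-3 is unaffected so carries C and received c from II-1 (cc), so III-3 is Cc; III-4 is unaffected so carries C and received c from II-1 (cc), so III-4 is Cc.
Every other individual is either homozygous by phenotype or has at least one consistent homozygous assignment, so the count is 3.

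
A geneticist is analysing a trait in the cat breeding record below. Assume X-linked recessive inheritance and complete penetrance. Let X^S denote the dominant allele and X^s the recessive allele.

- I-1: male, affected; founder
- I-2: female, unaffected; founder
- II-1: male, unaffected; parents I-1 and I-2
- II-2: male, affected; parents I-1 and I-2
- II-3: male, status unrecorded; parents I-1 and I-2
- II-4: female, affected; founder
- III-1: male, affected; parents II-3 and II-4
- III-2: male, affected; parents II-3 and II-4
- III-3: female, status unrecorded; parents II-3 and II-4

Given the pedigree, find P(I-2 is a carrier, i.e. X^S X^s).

I-2 is unaffected so carries S and passed s to II-2 (X^s Y), so I-2 is X^S X^s, giving P(X^S X^s) = 1.

1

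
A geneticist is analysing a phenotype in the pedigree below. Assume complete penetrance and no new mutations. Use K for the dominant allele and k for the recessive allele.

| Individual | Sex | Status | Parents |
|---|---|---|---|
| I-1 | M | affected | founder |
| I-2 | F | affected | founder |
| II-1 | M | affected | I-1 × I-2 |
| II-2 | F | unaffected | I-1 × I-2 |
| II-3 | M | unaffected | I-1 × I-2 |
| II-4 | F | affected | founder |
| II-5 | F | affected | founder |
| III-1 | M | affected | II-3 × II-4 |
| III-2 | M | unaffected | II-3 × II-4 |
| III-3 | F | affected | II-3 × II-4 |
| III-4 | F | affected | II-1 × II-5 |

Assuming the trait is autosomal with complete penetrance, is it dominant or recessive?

I-1 and I-2 are both affected yet have an unaffected child II-2. Under a recessive model two affected parents are homozygous and every child would be affected, so the trait cannot be recessive.

dominant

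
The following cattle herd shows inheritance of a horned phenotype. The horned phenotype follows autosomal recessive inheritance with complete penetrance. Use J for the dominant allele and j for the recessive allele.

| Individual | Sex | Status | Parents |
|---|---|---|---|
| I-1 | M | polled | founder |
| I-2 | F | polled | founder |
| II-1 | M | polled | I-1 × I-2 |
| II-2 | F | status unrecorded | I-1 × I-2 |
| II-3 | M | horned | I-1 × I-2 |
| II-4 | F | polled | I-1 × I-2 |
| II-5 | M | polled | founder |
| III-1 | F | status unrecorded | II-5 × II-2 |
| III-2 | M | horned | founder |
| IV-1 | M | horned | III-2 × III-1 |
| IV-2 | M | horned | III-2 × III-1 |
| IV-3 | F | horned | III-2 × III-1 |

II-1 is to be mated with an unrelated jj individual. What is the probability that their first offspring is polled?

2/3

I-1 is polled so carries J and passed j to II-3 (jj), so I-1 is Jj.
I-2 is polled so carries J and passed j to II-3 (jj), so I-2 is Jj.
II-1 is a polled offspring of I-1 (Jj) × I-2 (Jj), whose cross gives 1/4 JJ : 1/2 Jj : 1/4 jj; conditioning on being polled, II-1 is JJ with probability 1/3, Jj with probability 2/3.
Summing over parental genotype combinations, P(offspring is polled) = 1/3·1 + 2/3·1/2 = 2/3.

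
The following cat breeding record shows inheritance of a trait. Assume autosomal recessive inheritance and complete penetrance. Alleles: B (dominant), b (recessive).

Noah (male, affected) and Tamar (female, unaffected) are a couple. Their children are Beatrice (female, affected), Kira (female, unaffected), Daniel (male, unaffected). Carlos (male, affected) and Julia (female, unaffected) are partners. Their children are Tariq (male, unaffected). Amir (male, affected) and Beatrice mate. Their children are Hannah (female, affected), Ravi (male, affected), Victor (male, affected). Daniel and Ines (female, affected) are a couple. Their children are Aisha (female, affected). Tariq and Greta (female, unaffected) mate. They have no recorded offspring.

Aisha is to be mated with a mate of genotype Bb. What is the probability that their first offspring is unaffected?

1/2

Aisha is affected, so Aisha is bb.
The cross gives 1/2 Bb : 1/2 bb, so P(offspring is unaffected) = 1/2.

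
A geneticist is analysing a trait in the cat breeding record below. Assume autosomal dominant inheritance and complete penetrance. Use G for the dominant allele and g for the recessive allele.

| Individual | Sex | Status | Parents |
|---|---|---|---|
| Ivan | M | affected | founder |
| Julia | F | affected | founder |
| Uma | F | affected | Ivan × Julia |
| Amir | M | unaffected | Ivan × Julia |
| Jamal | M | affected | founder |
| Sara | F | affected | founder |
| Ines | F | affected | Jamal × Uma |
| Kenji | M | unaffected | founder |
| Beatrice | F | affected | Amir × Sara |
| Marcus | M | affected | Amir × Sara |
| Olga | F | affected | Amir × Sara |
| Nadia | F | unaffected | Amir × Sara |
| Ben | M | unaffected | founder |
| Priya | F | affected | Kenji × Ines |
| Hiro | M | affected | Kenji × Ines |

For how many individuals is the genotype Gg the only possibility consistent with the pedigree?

Obligate heterozygotes: Ivan is affected so carries G and passed g to Amir (gg), so Ivan is Gg; Julia is affected so carries G and passed g to Amir (gg), so Julia is Gg; Sara is affected so carries G and passed g to Nadia (gg), so Sara is Gg; Beatrice is affected so carries G and received g from Amir (gg), so Beatrice is Gg; Marcus is affected so carries G and received g from Amir (gg), so Marcus is Gg; Olga is affected so carries G and received g from Amir (gg), so Olga is Gg; Priya is affected so carries G and received g from Kenji (gg), so Priya is Gg; Hiro is affected so carries G and received g from Kenji (gg), so Hiro is Gg.
Every other individual is either homozygous by phenotype or has at least one consistent homozygous assignment, so the count is 8.

8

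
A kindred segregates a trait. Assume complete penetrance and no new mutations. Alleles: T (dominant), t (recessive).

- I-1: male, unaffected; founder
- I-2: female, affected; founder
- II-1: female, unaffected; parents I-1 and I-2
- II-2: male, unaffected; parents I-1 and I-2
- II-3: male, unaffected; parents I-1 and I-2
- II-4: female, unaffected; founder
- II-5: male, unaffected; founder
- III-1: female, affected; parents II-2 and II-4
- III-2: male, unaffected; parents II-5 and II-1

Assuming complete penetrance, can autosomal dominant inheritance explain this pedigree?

Under autosomal dominant, III-1 (affected, female) cannot arise from II-2 (unaffected) × II-4 (unaffected).

No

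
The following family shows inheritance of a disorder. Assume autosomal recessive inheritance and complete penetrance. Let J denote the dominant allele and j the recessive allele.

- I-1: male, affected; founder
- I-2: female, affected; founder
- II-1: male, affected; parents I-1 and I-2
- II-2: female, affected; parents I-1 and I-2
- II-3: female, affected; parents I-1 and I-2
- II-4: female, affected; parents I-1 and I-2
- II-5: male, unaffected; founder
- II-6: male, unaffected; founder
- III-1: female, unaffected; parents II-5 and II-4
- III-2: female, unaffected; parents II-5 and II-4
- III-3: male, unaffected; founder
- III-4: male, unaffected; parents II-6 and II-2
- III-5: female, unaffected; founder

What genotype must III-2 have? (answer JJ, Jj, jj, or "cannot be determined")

From phenotype alone, III-2 is JJ or Jj.
III-2 is unaffected so carries J and received j from II-4 (jj), so III-2 is Jj.

Jj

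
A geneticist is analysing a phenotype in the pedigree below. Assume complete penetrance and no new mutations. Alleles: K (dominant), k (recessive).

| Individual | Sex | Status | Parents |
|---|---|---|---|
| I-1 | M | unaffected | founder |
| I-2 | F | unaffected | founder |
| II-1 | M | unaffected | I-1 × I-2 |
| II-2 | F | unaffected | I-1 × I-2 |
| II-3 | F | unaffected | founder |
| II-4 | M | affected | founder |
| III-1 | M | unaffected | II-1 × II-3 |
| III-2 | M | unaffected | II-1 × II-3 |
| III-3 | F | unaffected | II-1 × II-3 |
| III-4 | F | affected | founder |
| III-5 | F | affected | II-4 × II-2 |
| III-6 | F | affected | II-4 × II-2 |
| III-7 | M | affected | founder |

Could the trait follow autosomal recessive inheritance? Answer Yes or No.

A consistent assignment under autosomal recessive exists: I-1 KK, I-2 Kk, II-1 KK, II-2 Kk, II-3 KK, II-4 kk, III-1 KK, III-2 KK, III-3 KK, III-4 kk, III-5 kk, III-6 kk, III-7 kk.
In this assignment every recorded phenotype matches its genotype and every non-founder's genotype is obtainable from its parents' genotypes, so the pedigree is consistent.

Yes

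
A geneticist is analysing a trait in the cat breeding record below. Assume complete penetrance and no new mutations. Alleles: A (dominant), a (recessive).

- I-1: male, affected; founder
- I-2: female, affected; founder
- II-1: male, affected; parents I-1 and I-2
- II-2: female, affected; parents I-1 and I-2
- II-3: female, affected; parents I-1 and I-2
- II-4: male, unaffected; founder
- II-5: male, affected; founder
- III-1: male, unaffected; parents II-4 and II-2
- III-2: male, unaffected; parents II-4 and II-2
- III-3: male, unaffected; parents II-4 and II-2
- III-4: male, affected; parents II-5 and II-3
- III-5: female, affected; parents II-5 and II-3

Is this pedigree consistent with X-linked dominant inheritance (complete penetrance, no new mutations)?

Yes

A consistent assignment under X-linked dominant exists: I-1 X^A Y, I-2 X^A X^a, II-1 X^A Y, II-2 X^A X^a, II-3 X^A X^A, II-4 X^a Y, II-5 X^A Y, III-1 X^a Y, III-2 X^a Y, III-3 X^a Y, III-4 X^A Y, III-5 X^A X^A.
In this assignment every recorded phenotype matches its genotype and every non-founder's genotype is obtainable from its parents' genotypes, so the pedigree is consistent.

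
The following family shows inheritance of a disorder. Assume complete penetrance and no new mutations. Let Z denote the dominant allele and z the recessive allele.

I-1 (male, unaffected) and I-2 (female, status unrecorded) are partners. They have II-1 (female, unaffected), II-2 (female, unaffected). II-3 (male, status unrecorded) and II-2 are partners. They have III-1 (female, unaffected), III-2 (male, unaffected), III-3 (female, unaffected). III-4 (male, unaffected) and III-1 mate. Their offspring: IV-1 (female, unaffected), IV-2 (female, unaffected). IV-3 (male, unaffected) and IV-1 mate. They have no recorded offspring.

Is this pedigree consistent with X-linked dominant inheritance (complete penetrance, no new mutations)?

Yes

A consistent assignment under X-linked dominant exists: I-1 X^z Y, I-2 X^Z X^z, II-1 X^z X^z, II-2 X^z X^z, II-3 X^z Y, III-1 X^z X^z, III-2 X^z Y, III-3 X^z X^z, III-4 X^z Y, IV-1 X^z X^z, IV-2 X^z X^z, IV-3 X^z Y.
In this assignment every recorded phenotype matches its genotype and every non-founder's genotype is obtainable from its parents' genotypes, so the pedigree is consistent.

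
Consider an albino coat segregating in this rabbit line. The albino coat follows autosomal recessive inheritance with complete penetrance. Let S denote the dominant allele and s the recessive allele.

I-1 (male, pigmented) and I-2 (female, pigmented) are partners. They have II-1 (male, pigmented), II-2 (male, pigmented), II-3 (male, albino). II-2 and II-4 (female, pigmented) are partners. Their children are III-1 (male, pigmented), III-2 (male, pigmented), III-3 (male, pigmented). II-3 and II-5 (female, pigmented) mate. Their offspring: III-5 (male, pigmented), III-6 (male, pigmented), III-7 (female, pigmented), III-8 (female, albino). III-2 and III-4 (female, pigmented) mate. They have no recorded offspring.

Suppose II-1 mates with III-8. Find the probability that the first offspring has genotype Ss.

I-1 is pigmented so carries S and passed s to II-3 (ss), so I-1 is Ss.
I-2 is pigmented so carries S and passed s to II-3 (ss), so I-2 is Ss.
II-1 is a pigmented offspring of I-1 (Ss) × I-2 (Ss), whose cross gives 1/4 SS : 1/2 Ss : 1/4 ss; conditioning on being pigmented, II-1 is SS with probability 1/3, Ss with probability 2/3.
III-8 is albino, so III-8 is ss.
Summing over parental genotype combinations, P(offspring has genotype Ss) = 1/3·1 + 2/3·1/2 = 2/3.

2/3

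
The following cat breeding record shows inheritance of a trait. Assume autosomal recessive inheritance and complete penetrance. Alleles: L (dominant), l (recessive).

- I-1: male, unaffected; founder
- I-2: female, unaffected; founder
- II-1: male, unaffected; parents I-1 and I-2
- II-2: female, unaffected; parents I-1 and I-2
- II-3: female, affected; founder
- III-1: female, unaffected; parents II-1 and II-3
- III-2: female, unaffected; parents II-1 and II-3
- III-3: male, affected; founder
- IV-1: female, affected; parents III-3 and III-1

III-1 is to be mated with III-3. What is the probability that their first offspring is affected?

III-1 is unaffected so carries L and received l from II-3 (ll), so III-1 is Ll.
III-3 is affected, so III-3 is ll.
The cross gives 1/2 Ll : 1/2 ll, so P(offspring is affected) = 1/2.

1/2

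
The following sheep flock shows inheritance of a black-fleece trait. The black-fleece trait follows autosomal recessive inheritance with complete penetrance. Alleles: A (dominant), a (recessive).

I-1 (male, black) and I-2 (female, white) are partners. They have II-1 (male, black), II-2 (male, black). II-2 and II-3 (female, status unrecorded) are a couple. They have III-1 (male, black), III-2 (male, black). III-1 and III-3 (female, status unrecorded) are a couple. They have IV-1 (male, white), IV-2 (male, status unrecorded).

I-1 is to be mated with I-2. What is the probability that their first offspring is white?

I-1 is black, so I-1 is aa.
I-2 is white so carries A and passed a to II-1 (aa), so I-2 is Aa.
The cross gives 1/2 Aa : 1/2 aa, so P(offspring is white) = 1/2.

1/2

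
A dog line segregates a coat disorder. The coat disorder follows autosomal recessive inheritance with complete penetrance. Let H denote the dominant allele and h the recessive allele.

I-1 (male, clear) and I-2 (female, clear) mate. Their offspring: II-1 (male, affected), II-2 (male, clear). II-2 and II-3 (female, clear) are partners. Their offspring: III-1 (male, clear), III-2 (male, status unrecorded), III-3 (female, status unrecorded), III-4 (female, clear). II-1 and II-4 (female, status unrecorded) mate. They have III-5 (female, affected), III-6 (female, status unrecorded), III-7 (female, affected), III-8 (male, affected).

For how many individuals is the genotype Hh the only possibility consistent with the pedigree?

Obligate heterozygotes: I-1 is clear so carries H and passed h to II-1 (hh), so I-1 is Hh; I-2 is clear so carries H and passed h to II-1 (hh), so I-2 is Hh.
Every other individual is either homozygous by phenotype or has at least one consistent homozygous assignment, so the count is 2.

2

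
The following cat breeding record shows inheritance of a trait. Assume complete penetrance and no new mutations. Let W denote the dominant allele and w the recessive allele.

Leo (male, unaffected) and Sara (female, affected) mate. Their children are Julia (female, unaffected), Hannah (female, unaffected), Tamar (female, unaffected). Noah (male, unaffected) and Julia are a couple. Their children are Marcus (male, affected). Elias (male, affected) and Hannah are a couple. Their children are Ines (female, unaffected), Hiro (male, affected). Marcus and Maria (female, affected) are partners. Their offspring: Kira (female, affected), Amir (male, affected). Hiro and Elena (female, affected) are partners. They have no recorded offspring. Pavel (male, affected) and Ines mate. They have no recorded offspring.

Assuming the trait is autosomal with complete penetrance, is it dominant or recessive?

recessive

Noah and Julia are both unaffected yet have an affected child Marcus. Under dominance, an affected child requires at least one affected parent, so the trait cannot be dominant.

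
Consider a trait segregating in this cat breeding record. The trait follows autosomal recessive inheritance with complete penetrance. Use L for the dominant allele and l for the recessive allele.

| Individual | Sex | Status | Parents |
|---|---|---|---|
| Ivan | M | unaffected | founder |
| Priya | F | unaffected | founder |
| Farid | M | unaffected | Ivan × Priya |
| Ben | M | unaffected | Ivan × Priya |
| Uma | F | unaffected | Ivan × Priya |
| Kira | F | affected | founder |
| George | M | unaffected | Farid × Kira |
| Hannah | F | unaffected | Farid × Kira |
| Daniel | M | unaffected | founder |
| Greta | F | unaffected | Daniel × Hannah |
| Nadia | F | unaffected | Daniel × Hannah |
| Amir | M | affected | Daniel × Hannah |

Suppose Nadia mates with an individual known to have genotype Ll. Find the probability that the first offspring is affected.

Daniel is unaffected so carries L and passed l to Amir (ll), so Daniel is Ll.
Hannah is unaffected so carries L and received l from Kira (ll), so Hannah is Ll.
Nadia is an unaffected offspring of Daniel (Ll) × Hannah (Ll), whose cross gives 1/4 LL : 1/2 Ll : 1/4 ll; conditioning on being unaffected, Nadia is LL with probability 1/3, Ll with probability 2/3.
Summing over parental genotype combinations, P(offspring is affected) = 2/3·1/4 = 1/6.

1/6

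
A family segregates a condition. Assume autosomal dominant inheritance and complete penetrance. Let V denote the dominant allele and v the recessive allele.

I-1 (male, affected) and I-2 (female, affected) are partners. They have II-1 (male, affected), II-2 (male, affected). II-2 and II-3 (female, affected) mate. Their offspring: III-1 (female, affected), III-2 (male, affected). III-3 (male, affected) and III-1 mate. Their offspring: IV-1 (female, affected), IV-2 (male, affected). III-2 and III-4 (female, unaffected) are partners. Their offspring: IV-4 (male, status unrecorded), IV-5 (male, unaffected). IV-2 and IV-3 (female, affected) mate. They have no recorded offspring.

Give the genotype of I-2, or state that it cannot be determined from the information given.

cannot be determined

I-2's phenotype allows VV or Vv, and no parent or child forces a single allele at both positions; consistent genotype assignments exist with I-2 as VV or Vv.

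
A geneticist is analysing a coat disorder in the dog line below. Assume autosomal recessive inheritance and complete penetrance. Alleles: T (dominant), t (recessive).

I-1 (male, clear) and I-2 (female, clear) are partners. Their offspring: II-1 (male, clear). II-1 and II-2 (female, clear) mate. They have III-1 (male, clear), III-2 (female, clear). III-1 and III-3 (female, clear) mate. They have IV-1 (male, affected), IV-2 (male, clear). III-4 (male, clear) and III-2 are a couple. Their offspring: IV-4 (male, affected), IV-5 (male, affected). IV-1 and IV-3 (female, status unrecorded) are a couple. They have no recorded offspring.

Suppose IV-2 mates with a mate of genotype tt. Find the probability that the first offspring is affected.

1/3

III-1 is clear so carries T and passed t to IV-1 (tt), so III-1 is Tt.
III-3 is clear so carries T and passed t to IV-1 (tt), so III-3 is Tt.
IV-2 is a clear offspring of III-1 (Tt) × III-3 (Tt), whose cross gives 1/4 TT : 1/2 Tt : 1/4 tt; conditioning on being clear, IV-2 is TT with probability 1/3, Tt with probability 2/3.
Summing over parental genotype combinations, P(offspring is affected) = 2/3·1/2 = 1/3.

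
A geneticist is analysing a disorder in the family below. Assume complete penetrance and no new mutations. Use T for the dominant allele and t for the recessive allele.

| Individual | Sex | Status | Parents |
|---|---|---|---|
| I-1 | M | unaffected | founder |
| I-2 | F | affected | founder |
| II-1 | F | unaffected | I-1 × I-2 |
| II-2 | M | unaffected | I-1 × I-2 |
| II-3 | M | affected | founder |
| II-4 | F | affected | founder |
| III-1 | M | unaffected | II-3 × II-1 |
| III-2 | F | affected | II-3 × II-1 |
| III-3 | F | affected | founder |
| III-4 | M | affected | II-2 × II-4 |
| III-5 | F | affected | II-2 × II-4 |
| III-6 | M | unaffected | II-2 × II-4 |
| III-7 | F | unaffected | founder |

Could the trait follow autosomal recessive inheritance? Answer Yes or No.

Yes

A consistent assignment under autosomal recessive exists: I-1 TT, I-2 tt, II-1 Tt, II-2 Tt, II-3 tt, II-4 tt, III-1 Tt, III-2 tt, III-3 tt, III-4 tt, III-5 tt, III-6 Tt, III-7 TT.
In this assignment every recorded phenotype matches its genotype and every non-founder's genotype is obtainable from its parents' genotypes, so the pedigree is consistent.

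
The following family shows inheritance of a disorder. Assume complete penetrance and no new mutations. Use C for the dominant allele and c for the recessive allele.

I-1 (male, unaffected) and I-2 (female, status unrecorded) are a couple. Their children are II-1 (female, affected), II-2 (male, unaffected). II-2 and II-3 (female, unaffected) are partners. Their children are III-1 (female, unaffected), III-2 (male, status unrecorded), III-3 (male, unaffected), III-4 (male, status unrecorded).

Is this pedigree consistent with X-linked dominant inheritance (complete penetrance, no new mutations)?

A consistent assignment under X-linked dominant exists: I-1 X^c Y, I-2 X^C X^c, II-1 X^C X^c, II-2 X^c Y, II-3 X^c X^c, III-1 X^c X^c, III-2 X^c Y, III-3 X^c Y, III-4 X^c Y.
In this assignment every recorded phenotype matches its genotype and every non-founder's genotype is obtainable from its parents' genotypes, so the pedigree is consistent.

Yes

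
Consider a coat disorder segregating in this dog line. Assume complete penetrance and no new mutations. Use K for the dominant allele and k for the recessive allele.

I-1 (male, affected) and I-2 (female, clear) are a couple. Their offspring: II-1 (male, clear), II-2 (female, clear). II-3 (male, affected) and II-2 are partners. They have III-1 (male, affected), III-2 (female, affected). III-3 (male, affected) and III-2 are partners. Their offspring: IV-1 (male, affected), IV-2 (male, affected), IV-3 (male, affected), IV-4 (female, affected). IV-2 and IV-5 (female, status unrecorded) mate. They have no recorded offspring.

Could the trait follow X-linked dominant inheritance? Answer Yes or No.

Under X-linked dominant, II-2 (clear, female) cannot arise from I-1 (affected) × I-2 (clear).

No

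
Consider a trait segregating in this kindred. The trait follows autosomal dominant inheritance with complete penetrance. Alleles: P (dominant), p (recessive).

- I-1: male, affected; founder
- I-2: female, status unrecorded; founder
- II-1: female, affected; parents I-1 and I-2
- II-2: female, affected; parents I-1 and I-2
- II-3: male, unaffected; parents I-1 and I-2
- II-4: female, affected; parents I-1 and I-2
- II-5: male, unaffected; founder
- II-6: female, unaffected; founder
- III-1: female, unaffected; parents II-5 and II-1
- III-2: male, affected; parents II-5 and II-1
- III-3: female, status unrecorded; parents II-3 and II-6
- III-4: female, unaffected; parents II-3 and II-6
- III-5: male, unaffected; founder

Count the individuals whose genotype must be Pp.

Obligate heterozygotes: I-1 is affected so carries P and passed p to II-3 (pp), so I-1 is Pp; II-1 is affected so carries P and passed p to III-1 (pp), so II-1 is Pp; III-2 is affected so carries P and received p from II-5 (pp), so III-2 is Pp.
Every other individual is either homozygous by phenotype or has at least one consistent homozygous assignment, so the count is 3.

3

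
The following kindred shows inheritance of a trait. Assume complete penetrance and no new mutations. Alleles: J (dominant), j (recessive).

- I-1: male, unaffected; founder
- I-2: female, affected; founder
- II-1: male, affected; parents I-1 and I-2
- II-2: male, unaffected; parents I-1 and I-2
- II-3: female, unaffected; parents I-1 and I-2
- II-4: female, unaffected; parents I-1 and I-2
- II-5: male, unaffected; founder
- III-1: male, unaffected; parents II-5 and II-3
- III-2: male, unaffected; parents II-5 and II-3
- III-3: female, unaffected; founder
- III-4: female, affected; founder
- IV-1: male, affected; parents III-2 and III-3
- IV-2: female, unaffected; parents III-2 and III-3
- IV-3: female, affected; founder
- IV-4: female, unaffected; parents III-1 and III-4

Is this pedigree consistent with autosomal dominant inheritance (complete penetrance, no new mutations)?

No

Under autosomal dominant, IV-1 (affected, male) cannot arise from III-2 (unaffected) × III-3 (unaffected).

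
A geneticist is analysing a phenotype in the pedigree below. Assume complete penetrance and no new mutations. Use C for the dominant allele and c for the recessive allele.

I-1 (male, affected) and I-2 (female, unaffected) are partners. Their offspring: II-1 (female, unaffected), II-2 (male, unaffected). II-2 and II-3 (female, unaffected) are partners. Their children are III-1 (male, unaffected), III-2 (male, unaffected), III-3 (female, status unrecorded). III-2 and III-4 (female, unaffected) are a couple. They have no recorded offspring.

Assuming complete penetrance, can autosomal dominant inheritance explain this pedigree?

Yes

A consistent assignment under autosomal dominant exists: I-1 Cc, I-2 cc, II-1 cc, II-2 cc, II-3 cc, III-1 cc, III-2 cc, III-3 cc, III-4 cc.
In this assignment every recorded phenotype matches its genotype and every non-founder's genotype is obtainable from its parents' genotypes, so the pedigree is consistent.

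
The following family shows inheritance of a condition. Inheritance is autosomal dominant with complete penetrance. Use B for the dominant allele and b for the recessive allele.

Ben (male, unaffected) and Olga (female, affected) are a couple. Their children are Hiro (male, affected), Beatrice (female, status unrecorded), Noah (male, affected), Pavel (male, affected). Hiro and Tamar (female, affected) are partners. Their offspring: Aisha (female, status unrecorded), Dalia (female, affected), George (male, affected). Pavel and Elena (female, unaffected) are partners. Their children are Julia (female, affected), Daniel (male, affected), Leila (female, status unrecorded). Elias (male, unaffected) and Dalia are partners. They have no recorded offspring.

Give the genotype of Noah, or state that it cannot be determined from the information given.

Bb

From phenotype alone, Noah is BB or Bb.
Noah is affected so carries B and received b from Ben (bb), so Noah is Bb.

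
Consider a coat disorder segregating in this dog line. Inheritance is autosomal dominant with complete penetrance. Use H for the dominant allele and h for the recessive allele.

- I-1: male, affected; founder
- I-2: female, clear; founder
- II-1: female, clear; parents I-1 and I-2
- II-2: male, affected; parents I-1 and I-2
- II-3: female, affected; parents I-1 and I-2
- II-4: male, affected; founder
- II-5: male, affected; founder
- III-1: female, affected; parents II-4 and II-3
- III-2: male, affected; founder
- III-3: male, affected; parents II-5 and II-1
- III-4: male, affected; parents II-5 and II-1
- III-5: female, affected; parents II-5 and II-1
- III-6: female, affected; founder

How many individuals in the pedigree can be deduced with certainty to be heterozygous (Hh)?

Obligate heterozygotes: I-1 is affected so carries H and passed h to II-1 (hh), so I-1 is Hh; II-2 is affected so carries H and received h from I-2 (hh), so II-2 is Hh; II-3 is affected so carries H and received h from I-2 (hh), so II-3 is Hh; III-3 is affected so carries H and received h from II-1 (hh), so III-3 is Hh; III-4 is affected so carries H and received h from II-1 (hh), so III-4 is Hh; III-5 is affected so carries H and received h from II-1 (hh), so III-5 is Hh.
Every other individual is either homozygous by phenotype or has at least one consistent homozygous assignment, so the count is 6.

6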